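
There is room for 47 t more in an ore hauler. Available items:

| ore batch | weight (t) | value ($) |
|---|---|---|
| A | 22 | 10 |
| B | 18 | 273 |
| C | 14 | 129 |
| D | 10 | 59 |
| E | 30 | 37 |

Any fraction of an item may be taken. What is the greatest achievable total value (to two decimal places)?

467.17

Order: B (273/18=15.17) > C (129/14=9.21) > D (59/10=5.90) > E (37/30=1.23) > A (10/22=0.45)
Fill: take B (18 @ 273) → take C (14 @ 129) → take D (10 @ 59) → take 5/30 of E → 6.17; 47/47 used.
Total value = 467.17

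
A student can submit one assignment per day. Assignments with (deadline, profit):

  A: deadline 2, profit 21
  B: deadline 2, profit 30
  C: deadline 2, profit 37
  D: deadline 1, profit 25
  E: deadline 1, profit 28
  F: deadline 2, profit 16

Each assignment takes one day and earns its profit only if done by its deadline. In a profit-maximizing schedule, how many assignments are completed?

2

Profit order: C=37 B=30 E=28 D=25 A=21 F=16
Assign: C→slot 2, B→slot 1, E skipped, D skipped, A skipped, F skipped.
Slots: [1:B] [2:C]
2 of 6 scheduled.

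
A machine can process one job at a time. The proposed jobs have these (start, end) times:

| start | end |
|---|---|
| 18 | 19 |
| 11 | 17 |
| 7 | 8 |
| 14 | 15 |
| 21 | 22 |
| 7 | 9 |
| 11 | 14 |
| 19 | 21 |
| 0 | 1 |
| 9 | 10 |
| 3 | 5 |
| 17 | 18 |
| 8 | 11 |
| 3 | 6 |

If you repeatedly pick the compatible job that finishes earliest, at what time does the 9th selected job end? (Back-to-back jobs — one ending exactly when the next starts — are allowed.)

Order by finish time; keep every interval that doesn't clash with the previous kept one.
By end time: (0,1), (3,5), (3,6), (7,8), (7,9), (9,10), (8,11), (11,14), (14,15), (11,17), (17,18), (18,19), (19,21), (21,22).
Pick (0,1); next start ≥ 1 → (3,5); next start ≥ 5 → (7,8); next start ≥ 8 → (9,10); next start ≥ 10 → (11,14); next start ≥ 14 → (14,15); next start ≥ 15 → (17,18); next start ≥ 18 → (18,19); next start ≥ 19 → (19,21); next start ≥ 21 → (21,22).
Selected: (0,1) (3,5) (7,8) (9,10) (11,14) (14,15) (17,18) (18,19) (19,21) (21,22)

21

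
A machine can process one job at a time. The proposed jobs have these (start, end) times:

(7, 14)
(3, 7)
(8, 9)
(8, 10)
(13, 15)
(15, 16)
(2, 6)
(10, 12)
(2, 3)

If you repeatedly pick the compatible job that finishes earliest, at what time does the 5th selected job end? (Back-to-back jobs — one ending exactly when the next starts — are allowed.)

15

Order by finish time; keep every interval that doesn't clash with the previous kept one.
By end time: (2,3), (2,6), (3,7), (8,9), (8,10), (10,12), (7,14), (13,15), (15,16).
Pick (2,3); next start ≥ 3 → (3,7); next start ≥ 7 → (8,9); next start ≥ 9 → (10,12); next start ≥ 12 → (13,15); next start ≥ 15 → (15,16).
Selected: (2,3) (3,7) (8,9) (10,12) (13,15) (15,16)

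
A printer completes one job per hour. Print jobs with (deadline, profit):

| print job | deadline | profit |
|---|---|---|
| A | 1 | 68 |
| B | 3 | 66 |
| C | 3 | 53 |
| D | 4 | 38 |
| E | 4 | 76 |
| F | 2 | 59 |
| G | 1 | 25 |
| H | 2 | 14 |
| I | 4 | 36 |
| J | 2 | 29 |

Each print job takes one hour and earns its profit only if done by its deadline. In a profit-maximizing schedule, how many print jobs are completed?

Profit order: E=76 A=68 B=66 F=59 C=53 D=38 I=36 J=29 G=25 H=14
Assign: E→slot 4, A→slot 1, B→slot 3, F→slot 2, C skipped, D skipped, I skipped, J skipped, G skipped, H skipped.
Slots: [1:A] [2:F] [3:B] [4:E]
4 of 10 scheduled.

4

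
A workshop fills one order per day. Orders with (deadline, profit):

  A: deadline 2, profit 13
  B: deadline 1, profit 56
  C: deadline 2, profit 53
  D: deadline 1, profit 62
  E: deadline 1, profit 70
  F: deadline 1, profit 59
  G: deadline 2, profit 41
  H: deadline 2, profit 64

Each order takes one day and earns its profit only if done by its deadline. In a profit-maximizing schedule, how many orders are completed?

2

Profit order: E=70 H=64 D=62 F=59 B=56 C=53 G=41 A=13
Assign: E→slot 1, H→slot 2, D skipped, F skipped, B skipped, C skipped, G skipped, A skipped.
Slots: [1:E] [2:H]
2 of 8 scheduled.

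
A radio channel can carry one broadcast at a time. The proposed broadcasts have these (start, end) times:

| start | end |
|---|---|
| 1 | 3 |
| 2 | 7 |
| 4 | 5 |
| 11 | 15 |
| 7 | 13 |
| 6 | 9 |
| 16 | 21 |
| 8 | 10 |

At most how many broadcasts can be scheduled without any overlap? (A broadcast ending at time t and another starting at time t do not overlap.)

Order by finish time; keep every interval that doesn't clash with the previous kept one.
By end time: (1,3), (4,5), (2,7), (6,9), (8,10), (7,13), (11,15), (16,21).
Pick (1,3); next start ≥ 3 → (4,5); next start ≥ 5 → (6,9); next start ≥ 9 → (11,15); next start ≥ 15 → (16,21).
Selected 5 broadcasts.

5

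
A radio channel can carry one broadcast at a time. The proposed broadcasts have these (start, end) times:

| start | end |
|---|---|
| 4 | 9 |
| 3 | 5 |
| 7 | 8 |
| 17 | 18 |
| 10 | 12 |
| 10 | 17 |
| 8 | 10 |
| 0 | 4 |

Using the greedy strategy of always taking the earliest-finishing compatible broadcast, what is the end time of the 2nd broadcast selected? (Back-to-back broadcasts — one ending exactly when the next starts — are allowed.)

By end time: (0,4), (3,5), (7,8), (4,9), (8,10), (10,12), (10,17), (17,18).
Pick (0,4); next start ≥ 4 → (7,8); next start ≥ 8 → (8,10); next start ≥ 10 → (10,12); next start ≥ 12 → (17,18).
Selected: (0,4) (7,8) (8,10) (10,12) (17,18)

8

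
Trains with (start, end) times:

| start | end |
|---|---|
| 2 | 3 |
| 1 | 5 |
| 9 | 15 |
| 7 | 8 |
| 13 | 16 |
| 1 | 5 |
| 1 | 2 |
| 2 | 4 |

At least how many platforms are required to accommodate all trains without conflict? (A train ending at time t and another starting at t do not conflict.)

starts: [1, 1, 1, 2, 2, 7, 9, 13]
ends:   [2, 3, 4, 5, 5, 8, 15, 16]
s1→1 s1→2 s1→3 e2→2 s2→3 s2→4  — peak 4.

4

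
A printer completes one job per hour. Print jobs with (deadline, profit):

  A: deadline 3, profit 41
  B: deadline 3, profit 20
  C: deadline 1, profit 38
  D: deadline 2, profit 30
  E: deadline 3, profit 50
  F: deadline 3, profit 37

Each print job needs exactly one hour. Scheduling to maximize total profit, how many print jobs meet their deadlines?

3

Sort by profit descending; place each in the latest free slot ≤ its deadline.
Profit order: E=50 A=41 C=38 F=37 D=30 B=20
Assign: E→slot 3, A→slot 2, C→slot 1, F skipped, D skipped, B skipped.
Slots: [1:C] [2:A] [3:E]
3 of 6 scheduled.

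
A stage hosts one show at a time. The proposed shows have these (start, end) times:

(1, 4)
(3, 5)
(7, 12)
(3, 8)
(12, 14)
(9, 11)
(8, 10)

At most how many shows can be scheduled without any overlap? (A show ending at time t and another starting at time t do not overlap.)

3

By end time: (1,4), (3,5), (3,8), (8,10), (9,11), (7,12), (12,14).
Pick (1,4); next start ≥ 4 → (8,10); next start ≥ 10 → (12,14).
Selected 3 shows.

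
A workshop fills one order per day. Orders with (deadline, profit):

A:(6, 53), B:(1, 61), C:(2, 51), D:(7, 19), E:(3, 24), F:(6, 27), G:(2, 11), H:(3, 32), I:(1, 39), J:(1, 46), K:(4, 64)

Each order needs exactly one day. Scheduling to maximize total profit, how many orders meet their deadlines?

7

Sort by profit descending; place each in the latest free slot ≤ its deadline.
Profit order: K=64 B=61 A=53 C=51 J=46 I=39 H=32 F=27 E=24 D=19 G=11
Assign: K→slot 4, B→slot 1, A→slot 6, C→slot 2, J skipped, I skipped, H→slot 3, F→slot 5, E skipped, D→slot 7, G skipped.
Slots: [1:B] [2:C] [3:H] [4:K] [5:F] [6:A] [7:D]
7 of 11 scheduled.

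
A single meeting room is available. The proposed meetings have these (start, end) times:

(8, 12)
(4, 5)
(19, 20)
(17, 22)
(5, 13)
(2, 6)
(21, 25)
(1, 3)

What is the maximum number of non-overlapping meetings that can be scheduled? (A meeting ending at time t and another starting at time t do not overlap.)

By end time: (1,3), (4,5), (2,6), (8,12), (5,13), (19,20), (17,22), (21,25).
Pick (1,3); next start ≥ 3 → (4,5); next start ≥ 5 → (8,12); next start ≥ 12 → (19,20); next start ≥ 20 → (21,25).
Selected 5 meetings.

5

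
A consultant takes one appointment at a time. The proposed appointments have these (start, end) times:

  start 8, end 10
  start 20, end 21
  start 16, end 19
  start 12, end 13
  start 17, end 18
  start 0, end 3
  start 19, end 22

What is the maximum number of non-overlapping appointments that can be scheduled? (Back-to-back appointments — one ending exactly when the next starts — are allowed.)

Greedy by earliest finish: after sorting by end time, pick each interval compatible with the last pick.
By end time: (0,3), (8,10), (12,13), (17,18), (16,19), (20,21), (19,22).
Pick (0,3); next start ≥ 3 → (8,10); next start ≥ 10 → (12,13); next start ≥ 13 → (17,18); next start ≥ 18 → (20,21).
Selected 5 appointments.

5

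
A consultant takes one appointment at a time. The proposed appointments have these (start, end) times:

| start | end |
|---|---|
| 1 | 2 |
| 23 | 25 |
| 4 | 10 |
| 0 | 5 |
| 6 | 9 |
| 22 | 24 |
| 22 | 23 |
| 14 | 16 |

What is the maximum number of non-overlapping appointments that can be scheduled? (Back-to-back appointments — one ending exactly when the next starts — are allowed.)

5

Order by finish time; keep every interval that doesn't clash with the previous kept one.
Sorted by end: (1,2)  (0,5)  (6,9)  (4,10)  (14,16)  (22,23)  (22,24)  (23,25)
take (1,2); take (6,9); take (14,16); take (22,23); skip (22,24); take (23,25).
Selected 5 appointments.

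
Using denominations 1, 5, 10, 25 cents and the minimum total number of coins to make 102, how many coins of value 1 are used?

Use the largest denomination that fits, subtract, and repeat.
102 = 4×25 + 2×1
Count of 1: 2

2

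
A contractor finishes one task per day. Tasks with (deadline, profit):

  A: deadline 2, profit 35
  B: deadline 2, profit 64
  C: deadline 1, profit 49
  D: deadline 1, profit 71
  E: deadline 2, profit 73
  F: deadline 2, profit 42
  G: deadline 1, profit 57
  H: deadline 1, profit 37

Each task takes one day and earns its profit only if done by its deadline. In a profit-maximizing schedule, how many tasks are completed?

2

Take jobs in profit order; each goes to the latest open slot no later than its deadline.
By profit: E(d2,73), D(d1,71), B(d2,64), G(d1,57), C(d1,49), F(d2,42), H(d1,37), A(d2,35)
E→slot 2; D→slot 1; B skipped; G skipped; C skipped; F skipped; H skipped; A skipped.
2 of 8 scheduled.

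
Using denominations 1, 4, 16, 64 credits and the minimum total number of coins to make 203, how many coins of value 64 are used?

3

203 = 3×64 + 2×4 + 3×1
Count of 64: 3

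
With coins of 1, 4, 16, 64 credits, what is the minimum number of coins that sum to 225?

Greedy: take as many of the largest coin as possible, then repeat with the remainder.
225 = 3×64 + 2×16 + 1×1
Total coins = 3 + 2 + 1 = 6

6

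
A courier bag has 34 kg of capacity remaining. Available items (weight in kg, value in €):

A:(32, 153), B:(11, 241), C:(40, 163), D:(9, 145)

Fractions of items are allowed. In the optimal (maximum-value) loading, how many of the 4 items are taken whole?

Order: B (241/11=21.91) > D (145/9=16.11) > A (153/32=4.78) > C (163/40=4.08)
Fill: take B (11 @ 241) → take D (9 @ 145) → take 14/32 of A → 66.94; 34/34 used.
2 item(s) taken whole; one partial (take 14/32 of A).

2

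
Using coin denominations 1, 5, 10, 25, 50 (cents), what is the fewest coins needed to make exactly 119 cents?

8

Use the largest denomination that fits, subtract, and repeat.
119 = 2×50 + 1×10 + 1×5 + 4×1
Total coins = 2 + 1 + 1 + 4 = 8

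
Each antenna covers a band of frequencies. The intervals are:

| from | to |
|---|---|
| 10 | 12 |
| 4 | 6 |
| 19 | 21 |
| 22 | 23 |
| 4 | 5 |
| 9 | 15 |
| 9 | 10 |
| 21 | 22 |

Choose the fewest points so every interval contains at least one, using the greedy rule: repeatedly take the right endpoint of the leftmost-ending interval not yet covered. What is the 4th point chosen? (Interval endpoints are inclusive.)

Sort by right endpoint; whenever an interval is uncovered, place a point at its right end.
By right end: [4,5]  [4,6]  [9,10]  [10,12]  [9,15]  [19,21]  [21,22]  [22,23]
[4,5] uncovered → point at 5; [9,10] uncovered → point at 10; [19,21] uncovered → point at 21; [22,23] uncovered → point at 23.
Points: 5, 10, 21, 23 (4 total).

23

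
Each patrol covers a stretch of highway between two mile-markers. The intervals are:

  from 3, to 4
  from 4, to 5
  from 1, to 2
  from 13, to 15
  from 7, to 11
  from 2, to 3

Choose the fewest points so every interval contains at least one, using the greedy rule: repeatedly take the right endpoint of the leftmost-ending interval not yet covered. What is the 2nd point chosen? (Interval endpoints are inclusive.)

Sorted: [1,2] [2,3] [3,4] [4,5] [7,11] [13,15]
{[1,2],[2,3]} hit by 2; {[3,4],[4,5]} hit by 4; {[7,11]} hit by 11; {[13,15]} hit by 15.
Points: 2, 4, 11, 15 (4 total).

4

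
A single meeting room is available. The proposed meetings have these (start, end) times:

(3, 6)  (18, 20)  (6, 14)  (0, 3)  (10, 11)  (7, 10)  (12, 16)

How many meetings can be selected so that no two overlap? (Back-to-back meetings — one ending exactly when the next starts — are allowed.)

6

By end time: (0,3), (3,6), (7,10), (10,11), (6,14), (12,16), (18,20).
Pick (0,3); next start ≥ 3 → (3,6); next start ≥ 6 → (7,10); next start ≥ 10 → (10,11); next start ≥ 11 → (12,16); next start ≥ 16 → (18,20).
Selected 6 meetings.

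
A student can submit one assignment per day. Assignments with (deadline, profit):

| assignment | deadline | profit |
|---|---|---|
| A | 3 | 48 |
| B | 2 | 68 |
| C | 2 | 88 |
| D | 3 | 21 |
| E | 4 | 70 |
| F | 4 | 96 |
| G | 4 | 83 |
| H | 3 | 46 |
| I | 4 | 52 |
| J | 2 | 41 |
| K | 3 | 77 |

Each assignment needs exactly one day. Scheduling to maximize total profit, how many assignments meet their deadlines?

Sort by profit descending; place each in the latest free slot ≤ its deadline.
By profit: F(d4,96), C(d2,88), G(d4,83), K(d3,77), E(d4,70), B(d2,68), I(d4,52), A(d3,48), H(d3,46), J(d2,41), D(d3,21)
F→slot 4; C→slot 2; G→slot 3; K→slot 1; E skipped; B skipped; I skipped; A skipped; H skipped; J skipped; D skipped.
4 of 11 scheduled.

4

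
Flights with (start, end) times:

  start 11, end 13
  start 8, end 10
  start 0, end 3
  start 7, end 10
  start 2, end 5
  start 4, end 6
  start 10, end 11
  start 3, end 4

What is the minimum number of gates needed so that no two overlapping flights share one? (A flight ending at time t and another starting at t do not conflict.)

2

The answer is the maximum number of intervals overlapping at any instant.
starts: [0, 2, 3, 4, 7, 8, 10, 11]
ends:   [3, 4, 5, 6, 10, 10, 11, 13]
s0→1 s2→2  — peak 2.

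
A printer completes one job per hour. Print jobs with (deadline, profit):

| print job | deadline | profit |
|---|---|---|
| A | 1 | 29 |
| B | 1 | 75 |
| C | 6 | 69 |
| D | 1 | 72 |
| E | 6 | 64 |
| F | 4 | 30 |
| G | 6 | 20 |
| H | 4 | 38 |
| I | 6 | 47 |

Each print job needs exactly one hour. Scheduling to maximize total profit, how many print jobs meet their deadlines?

6

Profit order: B=75 D=72 C=69 E=64 I=47 H=38 F=30 A=29 G=20
Assign: B→slot 1, D skipped, C→slot 6, E→slot 5, I→slot 4, H→slot 3, F→slot 2, A skipped, G skipped.
Slots: [1:B] [2:F] [3:H] [4:I] [5:E] [6:C]
6 of 9 scheduled.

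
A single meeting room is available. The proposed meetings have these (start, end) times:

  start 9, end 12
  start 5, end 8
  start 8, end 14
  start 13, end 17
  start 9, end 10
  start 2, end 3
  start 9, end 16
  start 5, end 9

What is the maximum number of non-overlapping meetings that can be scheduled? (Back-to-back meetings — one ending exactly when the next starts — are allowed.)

By end time: (2,3), (5,8), (5,9), (9,10), (9,12), (8,14), (9,16), (13,17).
Pick (2,3); next start ≥ 3 → (5,8); next start ≥ 8 → (9,10); next start ≥ 10 → (13,17).
Selected 4 meetings.

4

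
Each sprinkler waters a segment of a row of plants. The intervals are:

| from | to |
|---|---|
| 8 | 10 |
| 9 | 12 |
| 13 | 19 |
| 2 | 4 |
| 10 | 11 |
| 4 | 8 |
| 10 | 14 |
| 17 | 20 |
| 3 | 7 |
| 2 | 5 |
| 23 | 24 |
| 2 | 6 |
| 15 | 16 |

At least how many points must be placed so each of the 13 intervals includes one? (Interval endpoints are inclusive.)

5

By right end: [2,4]  [2,5]  [2,6]  [3,7]  [4,8]  [8,10]  [10,11]  [9,12]  [10,14]  [15,16]  [13,19]  [17,20]  [23,24]
[2,4] uncovered → point at 4; [8,10] uncovered → point at 10; [15,16] uncovered → point at 16; [17,20] uncovered → point at 20; [23,24] uncovered → point at 24.
Points: 4, 10, 16, 20, 24 (5 total).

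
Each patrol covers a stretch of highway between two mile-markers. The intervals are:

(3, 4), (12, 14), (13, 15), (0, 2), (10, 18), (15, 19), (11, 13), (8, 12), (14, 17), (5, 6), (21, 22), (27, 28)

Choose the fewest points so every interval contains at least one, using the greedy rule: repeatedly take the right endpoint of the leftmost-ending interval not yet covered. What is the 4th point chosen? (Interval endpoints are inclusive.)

12

Process intervals by earliest right end; each time one isn't hit yet, stab at its right endpoint.
Sorted: [0,2] [3,4] [5,6] [8,12] [11,13] [12,14] [13,15] [14,17] [10,18] [15,19] [21,22] [27,28]
{[0,2]} hit by 2; {[3,4]} hit by 4; {[5,6]} hit by 6; {[8,12],[11,13],[12,14]} hit by 12; {[13,15],[14,17],[10,18],[15,19]} hit by 15; {[21,22]} hit by 22; {[27,28]} hit by 28.
Points: 2, 4, 6, 12, 15, 22, 28 (7 total).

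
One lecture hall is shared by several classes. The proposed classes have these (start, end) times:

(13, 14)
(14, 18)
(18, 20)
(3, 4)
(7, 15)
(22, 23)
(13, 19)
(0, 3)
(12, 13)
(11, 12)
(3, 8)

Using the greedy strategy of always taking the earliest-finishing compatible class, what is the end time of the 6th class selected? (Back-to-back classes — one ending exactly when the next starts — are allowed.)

18

Greedy by earliest finish: after sorting by end time, pick each interval compatible with the last pick.
By end time: (0,3), (3,4), (3,8), (11,12), (12,13), (13,14), (7,15), (14,18), (13,19), (18,20), (22,23).
Pick (0,3); next start ≥ 3 → (3,4); next start ≥ 4 → (11,12); next start ≥ 12 → (12,13); next start ≥ 13 → (13,14); next start ≥ 14 → (14,18); next start ≥ 18 → (18,20); next start ≥ 20 → (22,23).
Selected: (0,3) (3,4) (11,12) (12,13) (13,14) (14,18) (18,20) (22,23)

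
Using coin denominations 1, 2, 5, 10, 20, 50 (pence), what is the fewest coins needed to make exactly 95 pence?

Greedy: take as many of the largest coin as possible, then repeat with the remainder.
95 − 1×50→45 − 2×20→5 − 1×5→0
Total coins = 1 + 2 + 1 = 4

4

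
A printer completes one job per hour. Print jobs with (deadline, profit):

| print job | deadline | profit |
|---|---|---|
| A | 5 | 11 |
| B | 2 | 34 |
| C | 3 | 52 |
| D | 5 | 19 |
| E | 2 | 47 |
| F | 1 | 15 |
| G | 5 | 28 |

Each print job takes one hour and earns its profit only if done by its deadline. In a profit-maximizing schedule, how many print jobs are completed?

Take jobs in profit order; each goes to the latest open slot no later than its deadline.
Profit order: C=52 E=47 B=34 G=28 D=19 F=15 A=11
Assign: C→slot 3, E→slot 2, B→slot 1, G→slot 5, D→slot 4, F skipped, A skipped.
Slots: [1:B] [2:E] [3:C] [4:D] [5:G]
5 of 7 scheduled.

5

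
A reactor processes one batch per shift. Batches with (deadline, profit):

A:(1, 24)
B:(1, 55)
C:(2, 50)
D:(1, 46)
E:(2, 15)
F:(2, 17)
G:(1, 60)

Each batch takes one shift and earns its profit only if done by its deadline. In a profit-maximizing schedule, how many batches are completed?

2

Profit order: G=60 B=55 C=50 D=46 A=24 F=17 E=15
Assign: G→slot 1, B skipped, C→slot 2, D skipped, A skipped, F skipped, E skipped.
Slots: [1:G] [2:C]
2 of 7 scheduled.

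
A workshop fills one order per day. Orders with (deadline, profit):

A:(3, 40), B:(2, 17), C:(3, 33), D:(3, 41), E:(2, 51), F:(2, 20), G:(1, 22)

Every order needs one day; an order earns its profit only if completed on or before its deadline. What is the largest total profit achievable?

132

Sort by profit descending; place each in the latest free slot ≤ its deadline.
By profit: E(d2,51), D(d3,41), A(d3,40), C(d3,33), G(d1,22), F(d2,20), B(d2,17)
E→slot 2; D→slot 3; A→slot 1; C skipped; G skipped; F skipped; B skipped.
Profit = 40 + 51 + 41 = 132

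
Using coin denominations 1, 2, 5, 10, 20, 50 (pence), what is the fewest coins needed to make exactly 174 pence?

6

Use the largest denomination that fits, subtract, and repeat.
174 − 3×50→24 − 1×20→4 − 2×2→0
Total coins = 3 + 1 + 2 = 6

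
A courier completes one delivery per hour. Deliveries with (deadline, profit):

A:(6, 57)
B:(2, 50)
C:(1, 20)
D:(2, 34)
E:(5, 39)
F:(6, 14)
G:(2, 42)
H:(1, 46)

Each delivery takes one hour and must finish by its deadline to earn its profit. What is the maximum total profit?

Profit order: A=57 B=50 H=46 G=42 E=39 D=34 C=20 F=14
Assign: A→slot 6, B→slot 2, H→slot 1, G skipped, E→slot 5, D skipped, C skipped, F→slot 4.
Slots: [1:H] [2:B] [4:F] [5:E] [6:A]
Profit = 46 + 50 + 14 + 39 + 57 = 206

206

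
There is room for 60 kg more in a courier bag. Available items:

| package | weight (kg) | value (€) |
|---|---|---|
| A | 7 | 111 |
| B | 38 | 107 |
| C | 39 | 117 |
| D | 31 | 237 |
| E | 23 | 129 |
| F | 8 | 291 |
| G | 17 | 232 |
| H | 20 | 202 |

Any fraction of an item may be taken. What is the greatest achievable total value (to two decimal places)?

897.16

Sort by value per unit weight and fill in that order.
Ratios (sorted): F 36.38, A 15.86, G 13.65, H 10.10, D 7.65, E 5.61, C 3.00, B 2.82
take F (8 @ 291); take A (7 @ 111); take G (17 @ 232); take H (20 @ 202); take 8/31 of D → 61.16. Capacity used 60/60.
Total value = 897.16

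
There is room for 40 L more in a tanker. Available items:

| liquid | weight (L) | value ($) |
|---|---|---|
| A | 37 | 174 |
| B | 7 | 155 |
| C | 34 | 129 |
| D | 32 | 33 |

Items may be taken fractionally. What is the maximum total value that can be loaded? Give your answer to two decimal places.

Greedy by value/weight ratio, highest first.
Ratios (sorted): B 22.14, A 4.70, C 3.79, D 1.03
take B (7 @ 155); take 33/37 of A → 155.19. Capacity used 40/40.
Total value = 310.19

310.19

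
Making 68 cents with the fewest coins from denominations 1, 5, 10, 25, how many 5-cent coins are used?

68 = 2×25 + 1×10 + 1×5 + 3×1
Count of 5: 1

1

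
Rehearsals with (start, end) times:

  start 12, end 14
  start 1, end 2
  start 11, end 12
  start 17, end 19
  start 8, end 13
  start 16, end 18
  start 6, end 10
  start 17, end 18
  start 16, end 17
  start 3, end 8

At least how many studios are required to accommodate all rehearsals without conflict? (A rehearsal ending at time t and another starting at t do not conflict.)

3

The answer is the maximum number of intervals overlapping at any instant.
Events (time:±→running): 1:+→1 2:-→0 3:+→1 6:+→2 8:-→1 8:+→2 10:-→1 11:+→2 12:-→1 12:+→2 13:-→1 14:-→0 16:+→1 16:+→2 17:-→1 17:+→2 17:+→3 … peak 3.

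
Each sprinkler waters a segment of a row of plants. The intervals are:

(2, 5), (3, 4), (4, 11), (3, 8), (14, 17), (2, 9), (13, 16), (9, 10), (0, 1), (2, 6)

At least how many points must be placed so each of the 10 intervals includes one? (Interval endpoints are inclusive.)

4

Process intervals by earliest right end; each time one isn't hit yet, stab at its right endpoint.
Sorted: [0,1] [3,4] [2,5] [2,6] [3,8] [2,9] [9,10] [4,11] [13,16] [14,17]
{[0,1]} hit by 1; {[3,4],[2,5],[2,6],[3,8],[2,9]} hit by 4; {[9,10],[4,11]} hit by 10; {[13,16],[14,17]} hit by 16.
Points: 1, 4, 10, 16 (4 total).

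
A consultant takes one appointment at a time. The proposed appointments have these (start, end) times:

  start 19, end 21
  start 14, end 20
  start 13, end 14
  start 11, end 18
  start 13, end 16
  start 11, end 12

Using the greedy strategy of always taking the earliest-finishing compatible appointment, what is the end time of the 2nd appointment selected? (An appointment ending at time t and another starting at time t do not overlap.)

14

Order by finish time; keep every interval that doesn't clash with the previous kept one.
Sorted by end: (11,12)  (13,14)  (13,16)  (11,18)  (14,20)  (19,21)
take (11,12); take (13,14); skip (13,16); skip (11,18); take (14,20); skip (19,21).
Selected: (11,12) (13,14) (14,20)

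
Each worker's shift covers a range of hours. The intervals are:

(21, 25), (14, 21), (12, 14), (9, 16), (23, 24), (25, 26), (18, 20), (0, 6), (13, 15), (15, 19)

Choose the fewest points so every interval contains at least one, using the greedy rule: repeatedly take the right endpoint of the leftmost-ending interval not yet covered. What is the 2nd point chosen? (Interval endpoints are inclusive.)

14

Sort by right endpoint; whenever an interval is uncovered, place a point at its right end.
Sorted: [0,6] [12,14] [13,15] [9,16] [15,19] [18,20] [14,21] [23,24] [21,25] [25,26]
{[0,6]} hit by 6; {[12,14],[13,15],[9,16]} hit by 14; {[15,19],[18,20],[14,21]} hit by 19; {[23,24],[21,25]} hit by 24; {[25,26]} hit by 26.
Points: 6, 14, 19, 24, 26 (5 total).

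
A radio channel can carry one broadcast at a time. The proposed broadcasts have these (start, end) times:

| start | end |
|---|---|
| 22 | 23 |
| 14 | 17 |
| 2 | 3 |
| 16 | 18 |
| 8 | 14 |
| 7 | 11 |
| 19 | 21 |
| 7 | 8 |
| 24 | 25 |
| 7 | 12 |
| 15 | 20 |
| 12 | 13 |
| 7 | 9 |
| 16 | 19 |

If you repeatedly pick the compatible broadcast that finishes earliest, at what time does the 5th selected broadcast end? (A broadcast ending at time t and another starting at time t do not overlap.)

Sort by end time and greedily take each interval whose start is ≥ the last chosen end.
By end time: (2,3), (7,8), (7,9), (7,11), (7,12), (12,13), (8,14), (14,17), (16,18), (16,19), (15,20), (19,21), (22,23), (24,25).
Pick (2,3); next start ≥ 3 → (7,8); next start ≥ 8 → (12,13); next start ≥ 13 → (14,17); next start ≥ 17 → (19,21); next start ≥ 21 → (22,23); next start ≥ 23 → (24,25).
Selected: (2,3) (7,8) (12,13) (14,17) (19,21) (22,23) (24,25)

21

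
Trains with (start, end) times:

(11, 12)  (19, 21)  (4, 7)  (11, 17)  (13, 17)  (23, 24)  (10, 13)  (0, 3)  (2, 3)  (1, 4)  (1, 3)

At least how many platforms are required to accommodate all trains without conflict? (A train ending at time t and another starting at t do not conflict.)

Count concurrent intervals with a sweep; the peak is the room count.
Events (time:±→running): 0:+→1 1:+→2 1:+→3 2:+→4 … peak 4.

4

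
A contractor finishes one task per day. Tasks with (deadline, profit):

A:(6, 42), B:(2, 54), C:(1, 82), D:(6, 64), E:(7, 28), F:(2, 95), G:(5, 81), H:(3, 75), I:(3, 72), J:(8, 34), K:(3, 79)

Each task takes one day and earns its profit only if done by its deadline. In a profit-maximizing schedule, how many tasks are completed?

8

By profit: F(d2,95), C(d1,82), G(d5,81), K(d3,79), H(d3,75), I(d3,72), D(d6,64), B(d2,54), A(d6,42), J(d8,34), E(d7,28)
F→slot 2; C→slot 1; G→slot 5; K→slot 3; H skipped; I skipped; D→slot 6; B skipped; A→slot 4; J→slot 8; E→slot 7.
8 of 11 scheduled.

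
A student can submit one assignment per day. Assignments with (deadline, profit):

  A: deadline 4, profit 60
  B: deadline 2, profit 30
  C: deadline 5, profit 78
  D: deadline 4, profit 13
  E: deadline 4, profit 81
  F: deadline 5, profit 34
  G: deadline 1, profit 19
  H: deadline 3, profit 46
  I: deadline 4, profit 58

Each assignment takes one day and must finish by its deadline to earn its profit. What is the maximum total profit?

323

Sort by profit descending; place each in the latest free slot ≤ its deadline.
By profit: E(d4,81), C(d5,78), A(d4,60), I(d4,58), H(d3,46), F(d5,34), B(d2,30), G(d1,19), D(d4,13)
E→slot 4; C→slot 5; A→slot 3; I→slot 2; H→slot 1; F skipped; B skipped; G skipped; D skipped.
Profit = 46 + 58 + 60 + 81 + 78 = 323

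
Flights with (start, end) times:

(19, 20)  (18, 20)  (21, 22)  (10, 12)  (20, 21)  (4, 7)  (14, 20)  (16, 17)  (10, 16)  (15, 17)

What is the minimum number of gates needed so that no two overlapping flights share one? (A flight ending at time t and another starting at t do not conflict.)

The answer is the maximum number of intervals overlapping at any instant.
starts: [4, 10, 10, 14, 15, 16, 18, 19, 20, 21]
ends:   [7, 12, 16, 17, 17, 20, 20, 20, 21, 22]
s4→1 e7→0 s10→1 s10→2 e12→1 s14→2 s15→3  — peak 3.

3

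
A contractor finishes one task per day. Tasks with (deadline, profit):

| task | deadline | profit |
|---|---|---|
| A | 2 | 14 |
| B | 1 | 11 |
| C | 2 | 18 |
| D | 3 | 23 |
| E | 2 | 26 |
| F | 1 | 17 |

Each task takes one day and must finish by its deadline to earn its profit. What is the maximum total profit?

Take jobs in profit order; each goes to the latest open slot no later than its deadline.
Profit order: E=26 D=23 C=18 F=17 A=14 B=11
Assign: E→slot 2, D→slot 3, C→slot 1, F skipped, A skipped, B skipped.
Slots: [1:C] [2:E] [3:D]
Profit = 18 + 26 + 23 = 67

67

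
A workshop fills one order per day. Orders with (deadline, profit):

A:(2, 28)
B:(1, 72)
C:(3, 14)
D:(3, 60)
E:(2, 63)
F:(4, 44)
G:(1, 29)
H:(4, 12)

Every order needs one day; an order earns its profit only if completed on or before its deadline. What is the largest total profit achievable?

239

Sort by profit descending; place each in the latest free slot ≤ its deadline.
By profit: B(d1,72), E(d2,63), D(d3,60), F(d4,44), G(d1,29), A(d2,28), C(d3,14), H(d4,12)
B→slot 1; E→slot 2; D→slot 3; F→slot 4; G skipped; A skipped; C skipped; H skipped.
Profit = 72 + 63 + 60 + 44 = 239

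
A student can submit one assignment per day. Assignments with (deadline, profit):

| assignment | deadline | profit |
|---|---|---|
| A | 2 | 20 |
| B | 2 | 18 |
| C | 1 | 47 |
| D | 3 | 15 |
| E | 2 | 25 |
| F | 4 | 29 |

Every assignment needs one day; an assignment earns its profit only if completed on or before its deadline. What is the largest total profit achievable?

Take jobs in profit order; each goes to the latest open slot no later than its deadline.
By profit: C(d1,47), F(d4,29), E(d2,25), A(d2,20), B(d2,18), D(d3,15)
C→slot 1; F→slot 4; E→slot 2; A skipped; B skipped; D→slot 3.
Profit = 47 + 25 + 15 + 29 = 116

116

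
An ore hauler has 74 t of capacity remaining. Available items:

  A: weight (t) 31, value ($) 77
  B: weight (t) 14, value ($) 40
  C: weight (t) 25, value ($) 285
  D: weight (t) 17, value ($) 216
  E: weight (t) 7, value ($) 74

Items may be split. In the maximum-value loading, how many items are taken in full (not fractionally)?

4

Ratios (sorted): D 12.71, C 11.40, E 10.57, B 2.86, A 2.48
take D (17 @ 216); take C (25 @ 285); take E (7 @ 74); take B (14 @ 40); take 11/31 of A → 27.32. Capacity used 74/74.
4 item(s) taken whole; one partial (take 11/31 of A).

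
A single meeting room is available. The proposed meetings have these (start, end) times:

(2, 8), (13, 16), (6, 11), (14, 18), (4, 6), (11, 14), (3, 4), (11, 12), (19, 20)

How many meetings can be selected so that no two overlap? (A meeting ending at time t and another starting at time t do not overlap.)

6

Greedy by earliest finish: after sorting by end time, pick each interval compatible with the last pick.
By end time: (3,4), (4,6), (2,8), (6,11), (11,12), (11,14), (13,16), (14,18), (19,20).
Pick (3,4); next start ≥ 4 → (4,6); next start ≥ 6 → (6,11); next start ≥ 11 → (11,12); next start ≥ 12 → (13,16); next start ≥ 16 → (19,20).
Selected 6 meetings.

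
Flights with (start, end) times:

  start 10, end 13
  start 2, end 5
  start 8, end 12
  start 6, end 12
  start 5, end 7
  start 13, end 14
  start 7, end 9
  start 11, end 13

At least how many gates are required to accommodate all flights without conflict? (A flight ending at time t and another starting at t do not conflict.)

The answer is the maximum number of intervals overlapping at any instant.
Events (time:±→running): 2:+→1 5:-→0 5:+→1 6:+→2 7:-→1 7:+→2 8:+→3 9:-→2 10:+→3 11:+→4 … peak 4.

4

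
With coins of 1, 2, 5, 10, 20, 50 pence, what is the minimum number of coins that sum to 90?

90 − 1×50→40 − 2×20→0
Total coins = 1 + 2 = 3

3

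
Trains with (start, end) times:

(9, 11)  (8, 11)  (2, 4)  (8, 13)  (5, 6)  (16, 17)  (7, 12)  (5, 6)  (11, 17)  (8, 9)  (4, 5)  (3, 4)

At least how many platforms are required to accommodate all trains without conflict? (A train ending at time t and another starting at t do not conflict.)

The answer is the maximum number of intervals overlapping at any instant.
Events (time:±→running): 2:+→1 3:+→2 4:-→1 4:-→0 4:+→1 5:-→0 5:+→1 5:+→2 6:-→1 6:-→0 7:+→1 8:+→2 8:+→3 8:+→4 … peak 4.

4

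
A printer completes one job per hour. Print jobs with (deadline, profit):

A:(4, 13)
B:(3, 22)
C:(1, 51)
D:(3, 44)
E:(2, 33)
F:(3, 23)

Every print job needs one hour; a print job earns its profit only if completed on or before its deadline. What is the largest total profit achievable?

141

Take jobs in profit order; each goes to the latest open slot no later than its deadline.
By profit: C(d1,51), D(d3,44), E(d2,33), F(d3,23), B(d3,22), A(d4,13)
C→slot 1; D→slot 3; E→slot 2; F skipped; B skipped; A→slot 4.
Profit = 51 + 33 + 44 + 13 = 141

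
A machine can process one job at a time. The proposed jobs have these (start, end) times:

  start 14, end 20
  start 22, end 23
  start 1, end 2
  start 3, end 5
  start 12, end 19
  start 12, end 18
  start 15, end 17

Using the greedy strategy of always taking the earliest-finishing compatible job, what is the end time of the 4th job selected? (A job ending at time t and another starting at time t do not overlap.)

23

Sorted by end: (1,2)  (3,5)  (15,17)  (12,18)  (12,19)  (14,20)  (22,23)
take (1,2); take (3,5); take (15,17); skip (14,20); take (22,23).
Selected: (1,2) (3,5) (15,17) (22,23)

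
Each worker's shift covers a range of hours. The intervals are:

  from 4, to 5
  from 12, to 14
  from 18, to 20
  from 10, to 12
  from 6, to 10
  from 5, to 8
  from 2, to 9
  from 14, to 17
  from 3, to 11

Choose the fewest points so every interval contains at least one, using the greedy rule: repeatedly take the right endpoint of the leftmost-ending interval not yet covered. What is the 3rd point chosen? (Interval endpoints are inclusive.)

Process intervals by earliest right end; each time one isn't hit yet, stab at its right endpoint.
Sorted: [4,5] [5,8] [2,9] [6,10] [3,11] [10,12] [12,14] [14,17] [18,20]
{[4,5],[5,8],[2,9]} hit by 5; {[6,10],[3,11],[10,12]} hit by 10; {[12,14],[14,17]} hit by 14; {[18,20]} hit by 20.
Points: 5, 10, 14, 20 (4 total).

14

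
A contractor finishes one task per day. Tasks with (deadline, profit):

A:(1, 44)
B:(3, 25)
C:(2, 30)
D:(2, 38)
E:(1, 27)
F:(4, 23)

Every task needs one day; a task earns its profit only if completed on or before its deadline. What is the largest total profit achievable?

Sort by profit descending; place each in the latest free slot ≤ its deadline.
By profit: A(d1,44), D(d2,38), C(d2,30), E(d1,27), B(d3,25), F(d4,23)
A→slot 1; D→slot 2; C skipped; E skipped; B→slot 3; F→slot 4.
Profit = 44 + 38 + 25 + 23 = 130

130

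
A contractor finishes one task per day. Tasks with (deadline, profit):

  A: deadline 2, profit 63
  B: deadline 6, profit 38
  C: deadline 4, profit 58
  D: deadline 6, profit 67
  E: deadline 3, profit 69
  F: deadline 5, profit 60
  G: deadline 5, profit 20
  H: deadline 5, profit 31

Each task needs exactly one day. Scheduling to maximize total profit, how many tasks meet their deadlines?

Take jobs in profit order; each goes to the latest open slot no later than its deadline.
By profit: E(d3,69), D(d6,67), A(d2,63), F(d5,60), C(d4,58), B(d6,38), H(d5,31), G(d5,20)
E→slot 3; D→slot 6; A→slot 2; F→slot 5; C→slot 4; B→slot 1; H skipped; G skipped.
6 of 8 scheduled.

6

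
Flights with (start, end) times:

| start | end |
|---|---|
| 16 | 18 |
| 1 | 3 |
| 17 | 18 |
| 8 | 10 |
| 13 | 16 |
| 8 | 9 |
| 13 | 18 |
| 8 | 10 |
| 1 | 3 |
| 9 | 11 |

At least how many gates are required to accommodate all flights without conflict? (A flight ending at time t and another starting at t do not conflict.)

3

The answer is the maximum number of intervals overlapping at any instant.
Events (time:±→running): 1:+→1 1:+→2 3:-→1 3:-→0 8:+→1 8:+→2 8:+→3 … peak 3.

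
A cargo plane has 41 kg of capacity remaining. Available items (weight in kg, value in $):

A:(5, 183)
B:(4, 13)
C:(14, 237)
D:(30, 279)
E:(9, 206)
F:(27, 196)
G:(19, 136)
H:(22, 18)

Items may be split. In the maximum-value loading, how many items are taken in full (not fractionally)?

Greedy by value/weight ratio, highest first.
Order: A (183/5=36.60) > E (206/9=22.89) > C (237/14=16.93) > D (279/30=9.30) > F (196/27=7.26) > G (136/19=7.16) > B (13/4=3.25) > H (18/22=0.82)
Fill: take A (5 @ 183) → take E (9 @ 206) → take C (14 @ 237) → take 13/30 of D → 120.90; 41/41 used.
3 item(s) taken whole; one partial (take 13/30 of D).

3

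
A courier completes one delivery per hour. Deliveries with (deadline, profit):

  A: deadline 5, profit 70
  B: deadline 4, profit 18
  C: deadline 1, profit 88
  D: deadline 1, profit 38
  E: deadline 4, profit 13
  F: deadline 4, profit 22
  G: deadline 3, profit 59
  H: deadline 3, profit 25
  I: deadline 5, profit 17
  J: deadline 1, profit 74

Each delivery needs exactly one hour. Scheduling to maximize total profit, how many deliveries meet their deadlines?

By profit: C(d1,88), J(d1,74), A(d5,70), G(d3,59), D(d1,38), H(d3,25), F(d4,22), B(d4,18), I(d5,17), E(d4,13)
C→slot 1; J skipped; A→slot 5; G→slot 3; D skipped; H→slot 2; F→slot 4; B skipped; I skipped; E skipped.
5 of 10 scheduled.

5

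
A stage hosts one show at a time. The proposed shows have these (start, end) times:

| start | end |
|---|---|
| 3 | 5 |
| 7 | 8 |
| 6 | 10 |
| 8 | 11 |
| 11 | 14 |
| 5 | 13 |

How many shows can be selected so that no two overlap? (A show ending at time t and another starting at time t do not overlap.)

Sorted by end: (3,5)  (7,8)  (6,10)  (8,11)  (5,13)  (11,14)
take (3,5); take (7,8); take (8,11); take (11,14).
Selected 4 shows.

4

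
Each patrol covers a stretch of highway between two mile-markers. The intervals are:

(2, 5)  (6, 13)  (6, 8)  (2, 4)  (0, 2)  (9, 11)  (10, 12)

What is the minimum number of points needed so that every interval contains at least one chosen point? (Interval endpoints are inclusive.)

Sorted: [0,2] [2,4] [2,5] [6,8] [9,11] [10,12] [6,13]
{[0,2],[2,4],[2,5]} hit by 2; {[6,8]} hit by 8; {[9,11],[10,12],[6,13]} hit by 11.
Points: 2, 8, 11 (3 total).

3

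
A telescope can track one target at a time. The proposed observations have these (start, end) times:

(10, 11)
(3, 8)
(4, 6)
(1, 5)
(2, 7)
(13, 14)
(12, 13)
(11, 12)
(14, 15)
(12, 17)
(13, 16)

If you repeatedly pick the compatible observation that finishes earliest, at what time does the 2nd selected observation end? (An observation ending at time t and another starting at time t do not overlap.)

Sort by end time and greedily take each interval whose start is ≥ the last chosen end.
By end time: (1,5), (4,6), (2,7), (3,8), (10,11), (11,12), (12,13), (13,14), (14,15), (13,16), (12,17).
Pick (1,5); next start ≥ 5 → (10,11); next start ≥ 11 → (11,12); next start ≥ 12 → (12,13); next start ≥ 13 → (13,14); next start ≥ 14 → (14,15).
Selected: (1,5) (10,11) (11,12) (12,13) (13,14) (14,15)

11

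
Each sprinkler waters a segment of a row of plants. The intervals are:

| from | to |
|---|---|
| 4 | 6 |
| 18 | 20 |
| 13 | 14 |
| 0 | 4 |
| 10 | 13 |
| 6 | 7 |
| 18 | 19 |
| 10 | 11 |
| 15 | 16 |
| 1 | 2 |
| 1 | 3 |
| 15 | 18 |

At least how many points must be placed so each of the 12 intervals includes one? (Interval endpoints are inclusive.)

Process intervals by earliest right end; each time one isn't hit yet, stab at its right endpoint.
By right end: [1,2]  [1,3]  [0,4]  [4,6]  [6,7]  [10,11]  [10,13]  [13,14]  [15,16]  [15,18]  [18,19]  [18,20]
[1,2] uncovered → point at 2; [4,6] uncovered → point at 6; [10,11] uncovered → point at 11; [13,14] uncovered → point at 14; [15,16] uncovered → point at 16; [18,19] uncovered → point at 19.
Points: 2, 6, 11, 14, 16, 19 (6 total).

6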